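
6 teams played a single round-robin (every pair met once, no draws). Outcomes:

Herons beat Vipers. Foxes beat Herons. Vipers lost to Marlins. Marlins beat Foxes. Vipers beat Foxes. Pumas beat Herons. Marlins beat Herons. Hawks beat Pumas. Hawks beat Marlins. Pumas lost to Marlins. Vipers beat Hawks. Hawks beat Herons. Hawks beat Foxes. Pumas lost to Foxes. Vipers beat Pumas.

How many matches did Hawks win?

Hawks' results: beat Marlins, Foxes, Pumas, Herons; lost to Vipers.
That is 4 wins.

4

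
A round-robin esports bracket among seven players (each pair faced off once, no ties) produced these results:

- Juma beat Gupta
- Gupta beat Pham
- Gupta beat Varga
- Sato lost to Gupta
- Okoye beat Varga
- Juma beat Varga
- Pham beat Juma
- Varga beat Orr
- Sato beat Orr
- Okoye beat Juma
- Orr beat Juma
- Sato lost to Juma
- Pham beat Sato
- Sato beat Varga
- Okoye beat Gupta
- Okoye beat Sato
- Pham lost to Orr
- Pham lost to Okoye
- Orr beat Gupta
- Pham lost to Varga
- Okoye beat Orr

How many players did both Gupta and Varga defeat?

Gupta beat: Sato, Varga, Pham.
Varga beat: Pham, Orr.
Both beat: Pham — 1.

1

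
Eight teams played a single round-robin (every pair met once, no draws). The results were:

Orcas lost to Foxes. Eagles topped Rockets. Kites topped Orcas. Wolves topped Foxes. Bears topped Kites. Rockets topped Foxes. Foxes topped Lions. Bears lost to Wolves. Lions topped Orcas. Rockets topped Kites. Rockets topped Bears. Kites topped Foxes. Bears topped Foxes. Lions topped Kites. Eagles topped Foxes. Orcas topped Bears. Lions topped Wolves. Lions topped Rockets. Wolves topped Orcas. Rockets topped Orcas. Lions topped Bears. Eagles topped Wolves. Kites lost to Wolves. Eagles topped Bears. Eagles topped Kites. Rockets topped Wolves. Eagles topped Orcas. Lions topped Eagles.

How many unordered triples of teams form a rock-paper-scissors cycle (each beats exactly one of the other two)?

Win totals: Lions 6, Foxes 2, Bears 2, Wolves 4, Rockets 5, Kites 2, Eagles 6, Orcas 1.
A team with w wins dominates both others in C(w,2) triples; summing gives 15 + 1 + 1 + 6 + 10 + 1 + 15 + 0 = 49 transitive triples.
Total triples C(8,3) = 56, so cyclic triples = 56 − 49 = 7.

7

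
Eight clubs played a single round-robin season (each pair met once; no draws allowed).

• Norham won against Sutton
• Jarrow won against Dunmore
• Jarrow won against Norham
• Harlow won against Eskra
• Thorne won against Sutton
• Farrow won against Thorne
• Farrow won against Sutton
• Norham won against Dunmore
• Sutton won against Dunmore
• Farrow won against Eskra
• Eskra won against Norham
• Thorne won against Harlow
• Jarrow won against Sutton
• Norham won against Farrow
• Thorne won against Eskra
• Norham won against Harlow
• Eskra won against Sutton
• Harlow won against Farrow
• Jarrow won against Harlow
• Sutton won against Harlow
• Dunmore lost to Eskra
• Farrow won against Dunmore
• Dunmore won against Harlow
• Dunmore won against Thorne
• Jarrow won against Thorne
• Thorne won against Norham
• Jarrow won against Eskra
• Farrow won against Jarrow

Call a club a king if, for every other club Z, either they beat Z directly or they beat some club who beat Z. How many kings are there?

Norham reaches everyone (king).
Farrow reaches everyone (king).
Jarrow reaches everyone (king).
Thorne cannot reach Jarrow in two steps.
Sutton cannot reach Norham, Jarrow in two steps.
Harlow reaches everyone (king).
Eskra cannot reach Jarrow in two steps.
Dunmore cannot reach Jarrow in two steps.
Kings: Norham, Farrow, Jarrow, Harlow — 4.

4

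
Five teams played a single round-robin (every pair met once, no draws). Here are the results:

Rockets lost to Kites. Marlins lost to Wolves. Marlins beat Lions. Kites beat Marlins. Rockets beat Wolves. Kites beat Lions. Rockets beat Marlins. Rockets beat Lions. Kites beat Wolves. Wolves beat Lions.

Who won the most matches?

Kites

Win totals: Rockets 3, Kites 4, Marlins 1, Lions 0, Wolves 2.
Kites leads with 4 wins (next highest: 3).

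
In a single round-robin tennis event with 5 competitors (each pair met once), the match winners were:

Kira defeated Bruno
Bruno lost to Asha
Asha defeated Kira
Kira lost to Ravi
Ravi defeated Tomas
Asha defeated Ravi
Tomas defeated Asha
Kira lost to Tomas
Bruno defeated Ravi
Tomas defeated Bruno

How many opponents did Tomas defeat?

Tomas' results: beat Asha, Bruno, Kira; lost to Ravi.
That is 3 wins.

3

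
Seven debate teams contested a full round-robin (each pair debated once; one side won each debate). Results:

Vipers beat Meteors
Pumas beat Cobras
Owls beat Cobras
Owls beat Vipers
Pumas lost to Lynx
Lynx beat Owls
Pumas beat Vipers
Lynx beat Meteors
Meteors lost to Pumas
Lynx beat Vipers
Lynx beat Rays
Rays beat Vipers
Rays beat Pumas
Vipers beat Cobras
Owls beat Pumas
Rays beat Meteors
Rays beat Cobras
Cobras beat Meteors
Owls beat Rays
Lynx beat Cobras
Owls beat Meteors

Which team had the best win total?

Lynx

Win totals: Pumas 3, Owls 5, Rays 4, Vipers 2, Lynx 6, Cobras 1, Meteors 0.
Lynx leads with 6 wins (next highest: 5).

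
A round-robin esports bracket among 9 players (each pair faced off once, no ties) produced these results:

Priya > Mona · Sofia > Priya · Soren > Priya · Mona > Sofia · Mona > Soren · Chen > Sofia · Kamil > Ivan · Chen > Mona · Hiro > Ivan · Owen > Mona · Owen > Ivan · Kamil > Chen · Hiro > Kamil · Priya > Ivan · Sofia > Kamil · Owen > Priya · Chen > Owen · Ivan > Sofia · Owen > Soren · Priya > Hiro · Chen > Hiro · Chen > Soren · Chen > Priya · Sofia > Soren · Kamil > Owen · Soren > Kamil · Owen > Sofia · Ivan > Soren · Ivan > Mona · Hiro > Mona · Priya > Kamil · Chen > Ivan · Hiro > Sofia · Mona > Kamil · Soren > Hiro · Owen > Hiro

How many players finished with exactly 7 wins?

Win totals: Kamil 3, Ivan 3, Hiro 4, Priya 4, Soren 3, Chen 7, Mona 3, Sofia 3, Owen 6.
Exactly 7: Chen — 1 player.

1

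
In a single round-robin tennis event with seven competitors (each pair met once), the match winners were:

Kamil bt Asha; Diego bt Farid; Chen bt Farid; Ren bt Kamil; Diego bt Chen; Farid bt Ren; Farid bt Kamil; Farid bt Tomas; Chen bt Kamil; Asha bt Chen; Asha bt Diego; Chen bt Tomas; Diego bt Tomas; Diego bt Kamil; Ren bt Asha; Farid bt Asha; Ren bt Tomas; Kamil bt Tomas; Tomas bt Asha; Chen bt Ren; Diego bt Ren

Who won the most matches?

Win totals: Tomas 1, Diego 5, Asha 2, Kamil 2, Chen 4, Farid 4, Ren 3.
Diego leads with 5 wins (next highest: 4).

Diego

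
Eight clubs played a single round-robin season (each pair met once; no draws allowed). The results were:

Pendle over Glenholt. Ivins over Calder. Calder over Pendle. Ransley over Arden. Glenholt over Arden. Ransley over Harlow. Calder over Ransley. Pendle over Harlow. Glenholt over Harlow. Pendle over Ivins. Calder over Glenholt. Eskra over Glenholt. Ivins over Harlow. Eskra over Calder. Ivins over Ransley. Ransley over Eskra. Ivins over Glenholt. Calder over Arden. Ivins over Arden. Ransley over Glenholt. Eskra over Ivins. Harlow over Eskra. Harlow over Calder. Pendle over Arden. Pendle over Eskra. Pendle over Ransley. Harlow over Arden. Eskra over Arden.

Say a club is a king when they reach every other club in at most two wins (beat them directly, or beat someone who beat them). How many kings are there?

Eskra reaches everyone (king).
Arden cannot reach Eskra, Ivins, Ransley, Calder, Pendle, Harlow, Glenholt in two steps.
Ivins reaches everyone (king).
Ransley cannot reach Pendle in two steps.
Calder reaches everyone (king).
Pendle reaches everyone (king).
Harlow reaches everyone (king).
Glenholt cannot reach Ivins, Ransley, Pendle in two steps.
Kings: Eskra, Ivins, Calder, Pendle, Harlow — 5.

5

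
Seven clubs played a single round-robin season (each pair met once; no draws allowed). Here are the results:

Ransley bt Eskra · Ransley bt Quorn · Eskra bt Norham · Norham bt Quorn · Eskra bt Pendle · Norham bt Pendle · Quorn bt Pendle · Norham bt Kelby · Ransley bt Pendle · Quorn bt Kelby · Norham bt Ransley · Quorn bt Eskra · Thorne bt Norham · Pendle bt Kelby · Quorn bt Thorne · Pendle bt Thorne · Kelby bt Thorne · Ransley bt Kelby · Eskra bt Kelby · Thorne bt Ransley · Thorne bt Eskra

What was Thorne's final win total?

3

Thorne's results: beat Norham, Eskra, Ransley; lost to Kelby, Quorn, Pendle.
That is 3 wins.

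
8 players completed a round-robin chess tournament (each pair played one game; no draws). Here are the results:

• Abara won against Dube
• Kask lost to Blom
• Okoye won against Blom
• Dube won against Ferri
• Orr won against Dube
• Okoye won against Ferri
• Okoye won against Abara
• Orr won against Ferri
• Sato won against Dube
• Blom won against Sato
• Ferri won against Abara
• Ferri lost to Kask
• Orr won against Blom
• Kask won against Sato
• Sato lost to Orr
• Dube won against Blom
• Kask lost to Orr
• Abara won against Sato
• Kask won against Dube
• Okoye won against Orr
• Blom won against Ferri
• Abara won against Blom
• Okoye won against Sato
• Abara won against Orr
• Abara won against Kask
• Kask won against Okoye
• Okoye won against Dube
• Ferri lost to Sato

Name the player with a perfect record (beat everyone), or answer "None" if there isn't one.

Highest win total is Okoye with 6 (out of 7 possible).
Okoye lost to Kask, so no player went undefeated.

None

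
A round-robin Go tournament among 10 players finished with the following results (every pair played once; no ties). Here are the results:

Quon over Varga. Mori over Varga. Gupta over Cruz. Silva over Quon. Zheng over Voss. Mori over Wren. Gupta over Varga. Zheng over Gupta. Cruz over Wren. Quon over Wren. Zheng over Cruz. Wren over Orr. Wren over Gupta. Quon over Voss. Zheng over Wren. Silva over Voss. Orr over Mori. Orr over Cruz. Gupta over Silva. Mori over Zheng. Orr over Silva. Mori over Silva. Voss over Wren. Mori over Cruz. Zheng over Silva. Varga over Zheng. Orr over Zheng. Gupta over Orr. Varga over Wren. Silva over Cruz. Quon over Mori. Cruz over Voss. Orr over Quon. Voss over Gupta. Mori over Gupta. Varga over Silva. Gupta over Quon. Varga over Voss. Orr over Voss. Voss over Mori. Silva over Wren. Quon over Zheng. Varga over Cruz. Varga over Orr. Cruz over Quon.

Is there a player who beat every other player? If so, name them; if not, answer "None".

None

Highest win total is Varga with 6 (out of 9 possible).
Varga lost to Quon, Gupta, Mori, so no player went undefeated.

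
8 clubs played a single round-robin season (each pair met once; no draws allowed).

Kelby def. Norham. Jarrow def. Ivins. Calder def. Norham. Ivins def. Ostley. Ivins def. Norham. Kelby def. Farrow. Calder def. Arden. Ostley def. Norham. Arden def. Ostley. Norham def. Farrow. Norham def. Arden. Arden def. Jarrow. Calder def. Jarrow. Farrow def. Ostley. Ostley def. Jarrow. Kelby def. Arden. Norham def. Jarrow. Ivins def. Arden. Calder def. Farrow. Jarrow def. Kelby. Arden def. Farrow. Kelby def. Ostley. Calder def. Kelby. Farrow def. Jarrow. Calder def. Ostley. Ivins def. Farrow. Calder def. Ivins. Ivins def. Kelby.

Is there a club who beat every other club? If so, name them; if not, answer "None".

Calder

Calder has 7 wins out of 7 opponents — a perfect record.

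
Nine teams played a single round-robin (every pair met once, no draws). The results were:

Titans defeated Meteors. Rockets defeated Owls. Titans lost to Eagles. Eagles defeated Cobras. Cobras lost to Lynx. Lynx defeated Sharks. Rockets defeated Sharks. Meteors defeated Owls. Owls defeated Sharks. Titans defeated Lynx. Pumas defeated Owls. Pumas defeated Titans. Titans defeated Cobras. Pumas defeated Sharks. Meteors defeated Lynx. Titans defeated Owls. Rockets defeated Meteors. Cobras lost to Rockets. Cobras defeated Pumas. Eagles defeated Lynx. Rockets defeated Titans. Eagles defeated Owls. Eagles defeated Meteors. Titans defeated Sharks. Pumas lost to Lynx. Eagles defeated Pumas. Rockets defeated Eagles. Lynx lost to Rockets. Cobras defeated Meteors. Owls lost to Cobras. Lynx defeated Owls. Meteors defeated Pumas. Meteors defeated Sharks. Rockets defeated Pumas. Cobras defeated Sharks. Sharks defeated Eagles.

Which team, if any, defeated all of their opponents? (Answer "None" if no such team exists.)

Rockets

Rockets has 8 wins out of 8 opponents — a perfect record.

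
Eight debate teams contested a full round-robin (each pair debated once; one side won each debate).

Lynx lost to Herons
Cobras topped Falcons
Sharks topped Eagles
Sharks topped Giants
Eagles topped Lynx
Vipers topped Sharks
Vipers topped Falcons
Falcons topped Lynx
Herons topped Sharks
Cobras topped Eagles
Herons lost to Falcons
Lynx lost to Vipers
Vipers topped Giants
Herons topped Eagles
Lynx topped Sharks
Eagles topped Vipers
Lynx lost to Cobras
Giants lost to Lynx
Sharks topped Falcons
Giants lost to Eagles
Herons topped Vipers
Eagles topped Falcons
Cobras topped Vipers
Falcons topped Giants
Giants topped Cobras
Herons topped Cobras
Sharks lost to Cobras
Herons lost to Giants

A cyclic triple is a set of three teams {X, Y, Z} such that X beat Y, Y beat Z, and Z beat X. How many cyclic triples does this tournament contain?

16

Win totals: Eagles 4, Lynx 2, Vipers 4, Herons 5, Sharks 3, Falcons 3, Giants 2, Cobras 5.
A team with w wins dominates both others in C(w,2) triples; summing gives 6 + 1 + 6 + 10 + 3 + 3 + 1 + 10 = 40 transitive triples.
Total triples C(8,3) = 56, so cyclic triples = 56 − 40 = 16.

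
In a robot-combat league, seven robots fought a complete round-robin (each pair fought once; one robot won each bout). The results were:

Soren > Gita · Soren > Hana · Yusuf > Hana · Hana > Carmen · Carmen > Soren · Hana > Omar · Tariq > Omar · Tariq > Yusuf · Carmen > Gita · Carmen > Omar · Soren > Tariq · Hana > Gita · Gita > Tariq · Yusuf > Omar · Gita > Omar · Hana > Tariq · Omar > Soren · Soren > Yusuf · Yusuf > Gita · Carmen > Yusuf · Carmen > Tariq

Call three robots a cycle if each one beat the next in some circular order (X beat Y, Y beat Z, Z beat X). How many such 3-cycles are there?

Win totals: Soren 4, Yusuf 3, Carmen 5, Omar 1, Gita 2, Tariq 2, Hana 4.
A robot with w wins dominates both others in C(w,2) triples; summing gives 6 + 3 + 10 + 0 + 1 + 1 + 6 = 27 transitive triples.
Total triples C(7,3) = 35, so cyclic triples = 35 − 27 = 8.

8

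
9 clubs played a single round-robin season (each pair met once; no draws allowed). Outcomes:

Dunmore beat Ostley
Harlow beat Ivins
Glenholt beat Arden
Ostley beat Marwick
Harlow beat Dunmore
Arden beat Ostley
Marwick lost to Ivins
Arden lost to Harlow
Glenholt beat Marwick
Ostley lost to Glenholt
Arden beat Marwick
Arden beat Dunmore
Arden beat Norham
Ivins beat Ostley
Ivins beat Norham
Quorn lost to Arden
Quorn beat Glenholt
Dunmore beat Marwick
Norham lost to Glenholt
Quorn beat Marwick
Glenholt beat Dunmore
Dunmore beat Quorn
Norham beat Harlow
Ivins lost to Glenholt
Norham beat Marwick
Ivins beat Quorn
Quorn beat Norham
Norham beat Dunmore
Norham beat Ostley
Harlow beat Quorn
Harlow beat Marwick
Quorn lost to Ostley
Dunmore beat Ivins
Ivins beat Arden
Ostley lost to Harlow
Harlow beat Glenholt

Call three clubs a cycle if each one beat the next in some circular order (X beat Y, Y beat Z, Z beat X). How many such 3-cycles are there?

12

Win totals: Marwick 0, Ivins 5, Quorn 3, Glenholt 6, Dunmore 4, Ostley 2, Harlow 7, Arden 5, Norham 4.
A club with w wins dominates both others in C(w,2) triples; summing gives 0 + 10 + 3 + 15 + 6 + 1 + 21 + 10 + 6 = 72 transitive triples.
Total triples C(9,3) = 84, so cyclic triples = 84 − 72 = 12.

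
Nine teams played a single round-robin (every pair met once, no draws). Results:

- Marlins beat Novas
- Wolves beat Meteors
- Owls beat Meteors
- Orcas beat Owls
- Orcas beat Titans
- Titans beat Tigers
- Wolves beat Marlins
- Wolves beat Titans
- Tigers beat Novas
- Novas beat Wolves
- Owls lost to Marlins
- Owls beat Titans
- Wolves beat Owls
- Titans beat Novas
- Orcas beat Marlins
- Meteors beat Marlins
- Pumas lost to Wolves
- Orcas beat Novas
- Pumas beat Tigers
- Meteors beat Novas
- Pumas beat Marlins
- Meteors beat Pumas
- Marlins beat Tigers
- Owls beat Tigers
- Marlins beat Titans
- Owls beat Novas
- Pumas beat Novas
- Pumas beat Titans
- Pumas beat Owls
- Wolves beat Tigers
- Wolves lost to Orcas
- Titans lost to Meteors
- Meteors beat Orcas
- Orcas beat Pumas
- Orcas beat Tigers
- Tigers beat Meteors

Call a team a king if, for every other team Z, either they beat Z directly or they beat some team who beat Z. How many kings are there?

4

Tigers cannot reach Owls in two steps.
Owls reaches everyone (king).
Marlins cannot reach Pumas, Orcas in two steps.
Titans cannot reach Owls, Marlins, Pumas, Orcas in two steps.
Novas cannot reach Orcas in two steps.
Pumas cannot reach Orcas in two steps.
Meteors reaches everyone (king).
Orcas reaches everyone (king).
Wolves reaches everyone (king).
Kings: Owls, Meteors, Orcas, Wolves — 4.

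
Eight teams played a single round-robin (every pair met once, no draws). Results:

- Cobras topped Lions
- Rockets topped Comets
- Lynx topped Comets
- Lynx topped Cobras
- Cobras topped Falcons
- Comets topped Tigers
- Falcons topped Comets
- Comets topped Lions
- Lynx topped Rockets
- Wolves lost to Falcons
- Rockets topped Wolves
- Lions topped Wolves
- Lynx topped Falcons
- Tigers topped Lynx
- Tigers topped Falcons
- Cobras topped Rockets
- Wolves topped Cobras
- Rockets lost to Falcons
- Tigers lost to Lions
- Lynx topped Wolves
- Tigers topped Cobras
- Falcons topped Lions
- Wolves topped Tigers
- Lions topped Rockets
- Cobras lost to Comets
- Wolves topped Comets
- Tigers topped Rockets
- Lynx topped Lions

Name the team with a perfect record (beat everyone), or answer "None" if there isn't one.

None

Highest win total is Lynx with 6 (out of 7 possible).
Lynx lost to Tigers, so no team went undefeated.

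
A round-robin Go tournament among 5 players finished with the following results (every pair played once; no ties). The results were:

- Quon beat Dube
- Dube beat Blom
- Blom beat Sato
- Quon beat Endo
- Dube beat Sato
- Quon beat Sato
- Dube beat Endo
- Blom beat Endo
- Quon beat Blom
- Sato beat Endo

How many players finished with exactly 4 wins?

Win totals: Sato 1, Blom 2, Quon 4, Dube 3, Endo 0.
Exactly 4: Quon — 1 player.

1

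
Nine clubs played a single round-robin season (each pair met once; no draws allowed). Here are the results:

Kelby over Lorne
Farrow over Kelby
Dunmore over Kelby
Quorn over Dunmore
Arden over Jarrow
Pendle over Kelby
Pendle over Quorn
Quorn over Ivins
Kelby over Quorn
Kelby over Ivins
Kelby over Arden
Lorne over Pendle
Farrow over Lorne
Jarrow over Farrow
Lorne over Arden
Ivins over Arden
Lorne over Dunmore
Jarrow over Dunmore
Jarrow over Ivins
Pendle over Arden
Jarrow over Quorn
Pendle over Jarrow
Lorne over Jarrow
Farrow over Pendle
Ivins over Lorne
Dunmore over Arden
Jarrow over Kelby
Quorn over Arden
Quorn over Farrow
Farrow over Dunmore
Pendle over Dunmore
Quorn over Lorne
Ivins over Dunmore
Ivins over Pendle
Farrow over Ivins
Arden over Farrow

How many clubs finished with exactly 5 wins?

4

Win totals: Lorne 4, Quorn 5, Pendle 5, Jarrow 5, Ivins 4, Farrow 5, Dunmore 2, Kelby 4, Arden 2.
Exactly 5: Quorn, Pendle, Jarrow, Farrow — 4 clubs.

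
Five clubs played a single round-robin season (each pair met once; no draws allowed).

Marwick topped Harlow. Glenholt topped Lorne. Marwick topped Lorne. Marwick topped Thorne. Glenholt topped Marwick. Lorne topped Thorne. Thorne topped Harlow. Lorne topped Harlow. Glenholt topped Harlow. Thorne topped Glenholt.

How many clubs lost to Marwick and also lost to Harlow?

Marwick beat: Thorne, Lorne, Harlow.
Harlow beat: no one.
No one was beaten by both.

0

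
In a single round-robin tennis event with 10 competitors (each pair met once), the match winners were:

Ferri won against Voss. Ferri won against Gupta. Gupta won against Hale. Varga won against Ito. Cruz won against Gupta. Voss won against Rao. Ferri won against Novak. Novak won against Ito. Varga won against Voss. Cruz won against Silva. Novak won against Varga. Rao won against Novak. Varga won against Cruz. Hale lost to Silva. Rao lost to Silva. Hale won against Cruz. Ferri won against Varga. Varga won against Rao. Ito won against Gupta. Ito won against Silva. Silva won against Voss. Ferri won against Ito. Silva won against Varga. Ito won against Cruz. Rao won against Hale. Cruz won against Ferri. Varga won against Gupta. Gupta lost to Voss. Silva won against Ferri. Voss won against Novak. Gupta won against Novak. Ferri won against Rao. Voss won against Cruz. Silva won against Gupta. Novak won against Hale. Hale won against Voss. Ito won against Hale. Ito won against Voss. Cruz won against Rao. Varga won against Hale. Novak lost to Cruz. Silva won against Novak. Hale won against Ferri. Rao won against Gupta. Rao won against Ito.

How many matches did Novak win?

3

Novak's results: beat Varga, Hale, Ito; lost to Rao, Ferri, Cruz, Voss, Silva, Gupta.
That is 3 wins.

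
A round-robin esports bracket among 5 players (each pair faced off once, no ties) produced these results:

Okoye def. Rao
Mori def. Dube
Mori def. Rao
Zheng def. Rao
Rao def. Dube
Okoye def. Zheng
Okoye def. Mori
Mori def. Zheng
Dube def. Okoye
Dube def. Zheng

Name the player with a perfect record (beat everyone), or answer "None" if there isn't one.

Highest win total is Okoye with 3 (out of 4 possible).
Okoye lost to Dube, so no player went undefeated.

None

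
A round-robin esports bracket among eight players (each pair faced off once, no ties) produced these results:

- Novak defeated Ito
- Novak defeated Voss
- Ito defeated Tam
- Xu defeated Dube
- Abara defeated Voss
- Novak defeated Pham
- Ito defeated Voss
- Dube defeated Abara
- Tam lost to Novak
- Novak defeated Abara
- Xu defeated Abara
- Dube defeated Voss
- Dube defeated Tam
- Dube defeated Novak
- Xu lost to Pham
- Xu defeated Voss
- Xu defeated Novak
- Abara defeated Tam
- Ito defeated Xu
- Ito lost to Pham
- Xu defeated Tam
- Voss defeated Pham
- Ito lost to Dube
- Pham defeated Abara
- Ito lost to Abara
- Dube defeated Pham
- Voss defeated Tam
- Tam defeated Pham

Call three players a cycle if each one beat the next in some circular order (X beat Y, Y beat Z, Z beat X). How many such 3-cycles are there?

Win totals: Tam 1, Ito 3, Novak 5, Xu 5, Abara 3, Dube 6, Pham 3, Voss 2.
A player with w wins dominates both others in C(w,2) triples; summing gives 0 + 3 + 10 + 10 + 3 + 15 + 3 + 1 = 45 transitive triples.
Total triples C(8,3) = 56, so cyclic triples = 56 − 45 = 11.

11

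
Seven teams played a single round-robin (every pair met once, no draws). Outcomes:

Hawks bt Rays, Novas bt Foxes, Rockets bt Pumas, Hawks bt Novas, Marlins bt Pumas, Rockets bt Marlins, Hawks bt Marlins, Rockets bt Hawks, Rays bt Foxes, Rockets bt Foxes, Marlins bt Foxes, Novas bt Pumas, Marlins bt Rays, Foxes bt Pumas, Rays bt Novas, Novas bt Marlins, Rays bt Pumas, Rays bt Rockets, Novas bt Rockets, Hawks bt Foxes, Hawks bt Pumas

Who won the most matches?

Win totals: Rockets 4, Novas 4, Pumas 0, Hawks 5, Foxes 1, Marlins 3, Rays 4.
Hawks leads with 5 wins (next highest: 4).

Hawks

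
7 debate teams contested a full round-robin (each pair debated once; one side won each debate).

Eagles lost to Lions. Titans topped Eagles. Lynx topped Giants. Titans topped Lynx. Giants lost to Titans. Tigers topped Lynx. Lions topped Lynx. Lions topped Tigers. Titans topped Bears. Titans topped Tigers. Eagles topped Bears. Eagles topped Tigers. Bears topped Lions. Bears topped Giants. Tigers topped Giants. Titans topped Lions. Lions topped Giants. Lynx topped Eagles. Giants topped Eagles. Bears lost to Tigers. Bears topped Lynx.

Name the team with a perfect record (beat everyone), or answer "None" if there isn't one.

Titans

Titans has 6 wins out of 6 opponents — a perfect record.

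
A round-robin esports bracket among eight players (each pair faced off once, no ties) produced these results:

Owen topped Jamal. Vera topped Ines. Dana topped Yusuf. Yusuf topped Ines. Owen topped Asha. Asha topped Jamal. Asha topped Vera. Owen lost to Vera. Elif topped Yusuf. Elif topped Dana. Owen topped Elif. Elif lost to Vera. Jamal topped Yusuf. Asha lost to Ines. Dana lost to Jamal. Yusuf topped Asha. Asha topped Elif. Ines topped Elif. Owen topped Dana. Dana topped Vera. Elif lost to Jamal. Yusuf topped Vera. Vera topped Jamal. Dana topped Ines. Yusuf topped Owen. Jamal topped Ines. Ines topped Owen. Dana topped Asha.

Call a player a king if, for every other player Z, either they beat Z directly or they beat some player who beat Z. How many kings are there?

Asha reaches everyone (king).
Owen reaches everyone (king).
Dana reaches everyone (king).
Vera reaches everyone (king).
Elif cannot reach Jamal in two steps.
Ines reaches everyone (king).
Jamal reaches everyone (king).
Yusuf reaches everyone (king).
Kings: Asha, Owen, Dana, Vera, Ines, Jamal, Yusuf — 7.

7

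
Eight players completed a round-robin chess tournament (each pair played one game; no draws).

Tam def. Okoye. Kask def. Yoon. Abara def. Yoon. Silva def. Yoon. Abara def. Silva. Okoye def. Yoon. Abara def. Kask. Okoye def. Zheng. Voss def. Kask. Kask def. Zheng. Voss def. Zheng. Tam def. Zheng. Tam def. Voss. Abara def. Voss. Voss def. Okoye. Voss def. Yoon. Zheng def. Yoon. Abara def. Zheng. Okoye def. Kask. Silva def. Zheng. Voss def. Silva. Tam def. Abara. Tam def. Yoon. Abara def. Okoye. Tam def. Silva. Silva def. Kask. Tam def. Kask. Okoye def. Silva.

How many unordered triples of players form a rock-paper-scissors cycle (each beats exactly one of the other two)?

0

Win totals: Abara 6, Zheng 1, Silva 3, Tam 7, Yoon 0, Voss 5, Kask 2, Okoye 4.
A player with w wins dominates both others in C(w,2) triples; summing gives 15 + 0 + 3 + 21 + 0 + 10 + 1 + 6 = 56 transitive triples.
Total triples C(8,3) = 56, so cyclic triples = 56 − 56 = 0.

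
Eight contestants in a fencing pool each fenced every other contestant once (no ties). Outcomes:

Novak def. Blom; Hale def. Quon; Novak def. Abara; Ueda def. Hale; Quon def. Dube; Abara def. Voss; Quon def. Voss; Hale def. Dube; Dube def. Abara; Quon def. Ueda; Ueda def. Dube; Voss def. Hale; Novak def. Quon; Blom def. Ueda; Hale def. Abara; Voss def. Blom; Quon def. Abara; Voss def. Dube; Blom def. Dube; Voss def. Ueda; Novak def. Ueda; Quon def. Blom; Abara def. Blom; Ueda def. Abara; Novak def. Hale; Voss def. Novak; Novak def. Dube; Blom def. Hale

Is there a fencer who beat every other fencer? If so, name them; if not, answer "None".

Highest win total is Novak with 6 (out of 7 possible).
Novak lost to Voss, so no fencer went undefeated.

None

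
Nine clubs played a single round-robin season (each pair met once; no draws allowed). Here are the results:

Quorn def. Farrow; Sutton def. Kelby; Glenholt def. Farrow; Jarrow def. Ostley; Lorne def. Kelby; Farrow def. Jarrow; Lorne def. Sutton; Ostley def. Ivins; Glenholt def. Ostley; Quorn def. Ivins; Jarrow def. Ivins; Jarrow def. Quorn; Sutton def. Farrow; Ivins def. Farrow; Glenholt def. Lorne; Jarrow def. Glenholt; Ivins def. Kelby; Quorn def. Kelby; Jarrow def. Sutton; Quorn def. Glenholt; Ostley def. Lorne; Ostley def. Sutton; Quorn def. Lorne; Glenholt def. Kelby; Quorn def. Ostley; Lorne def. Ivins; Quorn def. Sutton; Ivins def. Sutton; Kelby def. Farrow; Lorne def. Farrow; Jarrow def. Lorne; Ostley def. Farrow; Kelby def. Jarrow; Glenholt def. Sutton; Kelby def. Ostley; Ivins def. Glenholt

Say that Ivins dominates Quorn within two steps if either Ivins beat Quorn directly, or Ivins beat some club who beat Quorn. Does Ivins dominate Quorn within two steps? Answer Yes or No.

Ivins did not beat Quorn directly.
Ivins beat Glenholt, Farrow, Kelby, Sutton, but each of them lost to Quorn. No two-step path.

No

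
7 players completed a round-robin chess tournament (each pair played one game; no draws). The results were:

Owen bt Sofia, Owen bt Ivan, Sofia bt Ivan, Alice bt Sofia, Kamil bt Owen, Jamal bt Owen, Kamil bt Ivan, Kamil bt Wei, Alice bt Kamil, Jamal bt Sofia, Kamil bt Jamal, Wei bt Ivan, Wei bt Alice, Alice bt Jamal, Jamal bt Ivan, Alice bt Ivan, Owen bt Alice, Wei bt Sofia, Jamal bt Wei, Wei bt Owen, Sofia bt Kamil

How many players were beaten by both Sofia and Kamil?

Sofia beat: Ivan, Kamil.
Kamil beat: Ivan, Owen, Jamal, Wei.
Both beat: Ivan — 1.

1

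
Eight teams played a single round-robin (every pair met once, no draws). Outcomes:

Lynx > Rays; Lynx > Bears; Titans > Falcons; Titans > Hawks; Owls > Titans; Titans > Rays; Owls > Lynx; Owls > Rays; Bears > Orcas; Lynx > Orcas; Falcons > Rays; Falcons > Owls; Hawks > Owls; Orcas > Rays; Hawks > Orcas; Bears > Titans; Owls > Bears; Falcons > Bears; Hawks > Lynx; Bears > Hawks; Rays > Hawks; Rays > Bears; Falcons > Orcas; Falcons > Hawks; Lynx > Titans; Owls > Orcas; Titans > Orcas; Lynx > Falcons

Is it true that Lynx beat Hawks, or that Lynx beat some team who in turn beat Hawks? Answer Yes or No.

Lynx did not beat Hawks directly.
Lynx beat Titans, Rays, Falcons, Bears, Orcas. Of those, Titans beat Hawks.

Yes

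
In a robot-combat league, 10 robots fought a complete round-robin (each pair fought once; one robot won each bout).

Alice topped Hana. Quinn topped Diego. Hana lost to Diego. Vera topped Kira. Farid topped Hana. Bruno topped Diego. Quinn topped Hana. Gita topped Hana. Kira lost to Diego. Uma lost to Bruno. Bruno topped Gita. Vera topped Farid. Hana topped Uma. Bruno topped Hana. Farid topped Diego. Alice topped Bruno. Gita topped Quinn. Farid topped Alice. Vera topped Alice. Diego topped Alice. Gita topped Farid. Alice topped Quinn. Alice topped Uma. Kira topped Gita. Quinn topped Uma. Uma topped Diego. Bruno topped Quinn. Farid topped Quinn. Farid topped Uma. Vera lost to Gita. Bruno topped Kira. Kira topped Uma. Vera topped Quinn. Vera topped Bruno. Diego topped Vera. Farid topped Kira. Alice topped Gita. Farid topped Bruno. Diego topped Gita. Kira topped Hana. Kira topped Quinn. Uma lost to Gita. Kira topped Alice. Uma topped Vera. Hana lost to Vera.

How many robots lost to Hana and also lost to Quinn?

Hana beat: Uma.
Quinn beat: Hana, Diego, Uma.
Both beat: Uma — 1.

1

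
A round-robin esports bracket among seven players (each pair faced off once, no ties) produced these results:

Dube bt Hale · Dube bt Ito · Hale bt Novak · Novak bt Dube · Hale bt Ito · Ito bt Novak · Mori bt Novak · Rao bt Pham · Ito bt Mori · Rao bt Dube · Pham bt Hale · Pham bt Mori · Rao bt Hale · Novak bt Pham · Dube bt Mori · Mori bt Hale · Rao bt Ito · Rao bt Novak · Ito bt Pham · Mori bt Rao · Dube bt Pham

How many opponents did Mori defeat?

Mori's results: beat Rao, Novak, Hale; lost to Dube, Ito, Pham.
That is 3 wins.

3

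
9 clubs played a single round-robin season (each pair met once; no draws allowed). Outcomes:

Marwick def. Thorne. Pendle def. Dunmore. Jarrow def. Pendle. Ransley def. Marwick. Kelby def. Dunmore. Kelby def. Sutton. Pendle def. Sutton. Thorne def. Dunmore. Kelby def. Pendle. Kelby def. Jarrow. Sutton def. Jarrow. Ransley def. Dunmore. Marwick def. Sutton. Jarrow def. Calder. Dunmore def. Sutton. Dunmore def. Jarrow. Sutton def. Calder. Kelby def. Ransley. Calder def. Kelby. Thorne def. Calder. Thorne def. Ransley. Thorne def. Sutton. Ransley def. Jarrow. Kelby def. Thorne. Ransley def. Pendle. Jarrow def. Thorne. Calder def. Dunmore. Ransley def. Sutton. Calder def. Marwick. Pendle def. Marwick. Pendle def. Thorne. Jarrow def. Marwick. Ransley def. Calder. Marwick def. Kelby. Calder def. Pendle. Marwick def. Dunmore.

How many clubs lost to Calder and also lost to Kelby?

Calder beat: Dunmore, Kelby, Marwick, Pendle.
Kelby beat: Dunmore, Jarrow, Ransley, Thorne, Sutton, Pendle.
Both beat: Dunmore, Pendle — 2.

2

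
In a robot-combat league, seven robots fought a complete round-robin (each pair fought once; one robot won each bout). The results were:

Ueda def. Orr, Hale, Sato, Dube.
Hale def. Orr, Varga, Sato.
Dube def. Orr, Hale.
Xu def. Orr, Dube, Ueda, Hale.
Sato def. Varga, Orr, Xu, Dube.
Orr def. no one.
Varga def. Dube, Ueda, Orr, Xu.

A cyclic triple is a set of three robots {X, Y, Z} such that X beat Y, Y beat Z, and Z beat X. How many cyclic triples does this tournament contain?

7

Win totals: Hale 3, Xu 4, Ueda 4, Dube 2, Sato 4, Orr 0, Varga 4.
A robot with w wins dominates both others in C(w,2) triples; summing gives 3 + 6 + 6 + 1 + 6 + 0 + 6 = 28 transitive triples.
Total triples C(7,3) = 35, so cyclic triples = 35 − 28 = 7.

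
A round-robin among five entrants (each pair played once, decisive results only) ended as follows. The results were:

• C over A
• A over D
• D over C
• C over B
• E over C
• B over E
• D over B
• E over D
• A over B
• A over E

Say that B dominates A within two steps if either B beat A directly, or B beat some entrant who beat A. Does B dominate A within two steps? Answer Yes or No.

B did not beat A directly.
B beat E, but each of them lost to A. No two-step path.

No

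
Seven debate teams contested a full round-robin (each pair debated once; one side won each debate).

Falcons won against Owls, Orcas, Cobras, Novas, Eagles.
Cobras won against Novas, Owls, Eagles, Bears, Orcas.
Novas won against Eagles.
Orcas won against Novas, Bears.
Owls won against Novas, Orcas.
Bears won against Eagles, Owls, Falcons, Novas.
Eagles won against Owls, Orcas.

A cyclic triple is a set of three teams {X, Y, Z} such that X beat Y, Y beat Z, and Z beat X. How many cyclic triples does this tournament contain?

Win totals: Falcons 5, Eagles 2, Novas 1, Cobras 5, Owls 2, Orcas 2, Bears 4.
A team with w wins dominates both others in C(w,2) triples; summing gives 10 + 1 + 0 + 10 + 1 + 1 + 6 = 29 transitive triples.
Total triples C(7,3) = 35, so cyclic triples = 35 − 29 = 6.

6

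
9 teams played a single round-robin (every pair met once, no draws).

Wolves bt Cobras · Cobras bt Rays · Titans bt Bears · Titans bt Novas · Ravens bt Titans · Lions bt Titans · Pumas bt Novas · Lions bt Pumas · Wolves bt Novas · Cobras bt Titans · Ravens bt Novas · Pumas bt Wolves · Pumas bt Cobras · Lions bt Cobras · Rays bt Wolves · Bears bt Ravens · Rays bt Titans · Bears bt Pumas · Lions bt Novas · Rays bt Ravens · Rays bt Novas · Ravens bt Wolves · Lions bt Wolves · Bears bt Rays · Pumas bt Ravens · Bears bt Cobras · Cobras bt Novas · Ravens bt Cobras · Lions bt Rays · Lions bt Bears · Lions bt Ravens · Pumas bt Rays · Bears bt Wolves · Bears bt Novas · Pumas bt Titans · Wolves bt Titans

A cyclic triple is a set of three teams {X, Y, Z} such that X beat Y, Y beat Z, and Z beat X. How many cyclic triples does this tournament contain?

7

Win totals: Rays 4, Bears 6, Lions 8, Ravens 4, Cobras 3, Wolves 3, Novas 0, Pumas 6, Titans 2.
A team with w wins dominates both others in C(w,2) triples; summing gives 6 + 15 + 28 + 6 + 3 + 3 + 0 + 15 + 1 = 77 transitive triples.
Total triples C(9,3) = 84, so cyclic triples = 84 − 77 = 7.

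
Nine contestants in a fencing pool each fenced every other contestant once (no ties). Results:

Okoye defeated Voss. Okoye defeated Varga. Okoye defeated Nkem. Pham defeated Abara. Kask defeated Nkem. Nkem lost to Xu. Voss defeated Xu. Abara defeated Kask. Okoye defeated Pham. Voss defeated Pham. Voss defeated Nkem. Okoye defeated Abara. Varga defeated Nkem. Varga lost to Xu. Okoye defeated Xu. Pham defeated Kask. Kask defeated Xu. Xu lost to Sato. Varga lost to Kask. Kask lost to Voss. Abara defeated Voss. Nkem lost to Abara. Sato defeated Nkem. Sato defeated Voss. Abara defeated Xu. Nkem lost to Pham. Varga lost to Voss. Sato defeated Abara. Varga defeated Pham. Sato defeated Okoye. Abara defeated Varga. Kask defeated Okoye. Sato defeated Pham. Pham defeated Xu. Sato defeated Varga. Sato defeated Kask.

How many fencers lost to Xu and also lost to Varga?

1

Xu beat: Nkem, Varga.
Varga beat: Pham, Nkem.
Both beat: Nkem — 1.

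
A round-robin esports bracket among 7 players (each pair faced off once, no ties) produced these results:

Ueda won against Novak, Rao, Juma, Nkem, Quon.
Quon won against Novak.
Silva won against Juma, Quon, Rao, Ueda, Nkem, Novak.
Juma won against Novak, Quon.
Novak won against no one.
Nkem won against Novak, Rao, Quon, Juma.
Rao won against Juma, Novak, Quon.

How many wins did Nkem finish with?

4

Nkem's results: beat Novak, Quon, Rao, Juma; lost to Silva, Ueda.
That is 4 wins.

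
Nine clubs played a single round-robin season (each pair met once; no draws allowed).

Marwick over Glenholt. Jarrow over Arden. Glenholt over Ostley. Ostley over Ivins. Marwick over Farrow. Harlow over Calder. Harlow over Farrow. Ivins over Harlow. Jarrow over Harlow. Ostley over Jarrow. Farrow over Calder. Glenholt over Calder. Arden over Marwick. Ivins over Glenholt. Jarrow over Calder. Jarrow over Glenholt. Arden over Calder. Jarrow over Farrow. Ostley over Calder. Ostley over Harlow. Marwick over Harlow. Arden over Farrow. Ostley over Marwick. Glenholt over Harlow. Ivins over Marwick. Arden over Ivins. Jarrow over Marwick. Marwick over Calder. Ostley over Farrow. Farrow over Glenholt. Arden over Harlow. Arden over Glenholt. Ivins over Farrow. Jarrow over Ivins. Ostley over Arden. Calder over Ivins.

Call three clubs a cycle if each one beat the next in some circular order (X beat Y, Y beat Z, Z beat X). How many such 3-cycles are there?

10

Win totals: Ivins 4, Jarrow 7, Marwick 4, Harlow 2, Glenholt 3, Arden 6, Ostley 7, Calder 1, Farrow 2.
A club with w wins dominates both others in C(w,2) triples; summing gives 6 + 21 + 6 + 1 + 3 + 15 + 21 + 0 + 1 = 74 transitive triples.
Total triples C(9,3) = 84, so cyclic triples = 84 − 74 = 10.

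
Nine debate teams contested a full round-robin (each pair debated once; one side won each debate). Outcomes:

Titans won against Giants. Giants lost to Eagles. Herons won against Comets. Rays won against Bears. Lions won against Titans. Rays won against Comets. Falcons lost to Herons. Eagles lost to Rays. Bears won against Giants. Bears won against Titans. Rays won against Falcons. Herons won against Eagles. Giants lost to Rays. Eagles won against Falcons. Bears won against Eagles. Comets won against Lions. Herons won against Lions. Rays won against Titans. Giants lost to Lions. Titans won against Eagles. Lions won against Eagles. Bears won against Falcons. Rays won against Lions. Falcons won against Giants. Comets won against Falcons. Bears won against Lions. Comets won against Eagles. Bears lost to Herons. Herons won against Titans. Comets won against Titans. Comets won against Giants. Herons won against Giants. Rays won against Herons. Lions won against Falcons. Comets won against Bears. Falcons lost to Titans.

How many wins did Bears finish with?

Bears' results: beat Giants, Titans, Lions, Falcons, Eagles; lost to Rays, Comets, Herons.
That is 5 wins.

5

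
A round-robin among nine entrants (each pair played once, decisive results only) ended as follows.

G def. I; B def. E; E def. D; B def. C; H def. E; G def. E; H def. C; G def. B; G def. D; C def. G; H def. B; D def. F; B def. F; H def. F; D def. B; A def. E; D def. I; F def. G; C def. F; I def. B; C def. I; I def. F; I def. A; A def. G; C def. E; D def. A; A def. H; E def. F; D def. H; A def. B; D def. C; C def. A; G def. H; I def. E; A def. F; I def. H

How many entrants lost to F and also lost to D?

0

F beat: G.
D beat: A, B, C, F, H, I.
No one was beaten by both.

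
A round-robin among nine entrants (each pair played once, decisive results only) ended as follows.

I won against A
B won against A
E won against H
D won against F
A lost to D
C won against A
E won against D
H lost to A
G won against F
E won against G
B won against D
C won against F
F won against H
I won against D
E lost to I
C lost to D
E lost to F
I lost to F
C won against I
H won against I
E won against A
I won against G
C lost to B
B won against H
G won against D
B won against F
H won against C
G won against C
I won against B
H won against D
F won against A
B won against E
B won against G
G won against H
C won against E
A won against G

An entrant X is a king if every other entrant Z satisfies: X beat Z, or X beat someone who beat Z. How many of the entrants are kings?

A cannot reach B, E in two steps.
B reaches everyone (king).
C reaches everyone (king).
D cannot reach B in two steps.
E cannot reach B in two steps.
F reaches everyone (king).
G cannot reach B in two steps.
H reaches everyone (king).
I reaches everyone (king).
Kings: B, C, F, H, I — 5.

5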